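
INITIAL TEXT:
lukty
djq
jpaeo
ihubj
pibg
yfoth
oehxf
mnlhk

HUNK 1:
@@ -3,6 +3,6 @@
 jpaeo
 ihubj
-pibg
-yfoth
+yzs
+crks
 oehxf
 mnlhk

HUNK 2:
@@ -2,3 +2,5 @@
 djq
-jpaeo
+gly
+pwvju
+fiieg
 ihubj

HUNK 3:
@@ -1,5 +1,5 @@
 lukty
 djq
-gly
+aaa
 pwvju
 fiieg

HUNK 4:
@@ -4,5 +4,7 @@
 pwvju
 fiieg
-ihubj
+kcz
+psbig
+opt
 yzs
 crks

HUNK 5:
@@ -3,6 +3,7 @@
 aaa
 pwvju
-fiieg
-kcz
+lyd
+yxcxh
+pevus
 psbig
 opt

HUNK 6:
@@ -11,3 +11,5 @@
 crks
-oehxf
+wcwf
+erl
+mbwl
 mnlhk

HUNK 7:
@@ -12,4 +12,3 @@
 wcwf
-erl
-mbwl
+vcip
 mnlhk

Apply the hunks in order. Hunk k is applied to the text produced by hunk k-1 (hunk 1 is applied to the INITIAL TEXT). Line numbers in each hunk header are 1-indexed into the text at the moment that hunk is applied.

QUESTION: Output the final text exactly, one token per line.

Hunk 1: at line 3 remove [pibg,yfoth] add [yzs,crks] -> 8 lines: lukty djq jpaeo ihubj yzs crks oehxf mnlhk
Hunk 2: at line 2 remove [jpaeo] add [gly,pwvju,fiieg] -> 10 lines: lukty djq gly pwvju fiieg ihubj yzs crks oehxf mnlhk
Hunk 3: at line 1 remove [gly] add [aaa] -> 10 lines: lukty djq aaa pwvju fiieg ihubj yzs crks oehxf mnlhk
Hunk 4: at line 4 remove [ihubj] add [kcz,psbig,opt] -> 12 lines: lukty djq aaa pwvju fiieg kcz psbig opt yzs crks oehxf mnlhk
Hunk 5: at line 3 remove [fiieg,kcz] add [lyd,yxcxh,pevus] -> 13 lines: lukty djq aaa pwvju lyd yxcxh pevus psbig opt yzs crks oehxf mnlhk
Hunk 6: at line 11 remove [oehxf] add [wcwf,erl,mbwl] -> 15 lines: lukty djq aaa pwvju lyd yxcxh pevus psbig opt yzs crks wcwf erl mbwl mnlhk
Hunk 7: at line 12 remove [erl,mbwl] add [vcip] -> 14 lines: lukty djq aaa pwvju lyd yxcxh pevus psbig opt yzs crks wcwf vcip mnlhk

Answer: lukty
djq
aaa
pwvju
lyd
yxcxh
pevus
psbig
opt
yzs
crks
wcwf
vcip
mnlhk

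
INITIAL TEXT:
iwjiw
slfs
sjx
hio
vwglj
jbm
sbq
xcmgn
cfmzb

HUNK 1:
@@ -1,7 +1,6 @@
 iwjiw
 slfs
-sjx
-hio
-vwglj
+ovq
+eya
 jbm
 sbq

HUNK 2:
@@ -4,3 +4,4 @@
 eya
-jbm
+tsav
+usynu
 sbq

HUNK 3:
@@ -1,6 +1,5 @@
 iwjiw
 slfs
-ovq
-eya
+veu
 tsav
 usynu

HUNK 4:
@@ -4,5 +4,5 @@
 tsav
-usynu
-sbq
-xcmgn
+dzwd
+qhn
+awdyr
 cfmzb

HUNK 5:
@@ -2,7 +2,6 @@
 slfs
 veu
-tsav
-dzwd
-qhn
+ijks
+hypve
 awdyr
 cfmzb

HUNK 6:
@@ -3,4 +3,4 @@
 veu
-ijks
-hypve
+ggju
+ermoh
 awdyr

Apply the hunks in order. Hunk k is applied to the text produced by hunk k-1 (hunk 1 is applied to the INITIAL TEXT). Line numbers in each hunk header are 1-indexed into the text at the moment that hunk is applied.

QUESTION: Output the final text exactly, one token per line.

Answer: iwjiw
slfs
veu
ggju
ermoh
awdyr
cfmzb

Derivation:
Hunk 1: at line 1 remove [sjx,hio,vwglj] add [ovq,eya] -> 8 lines: iwjiw slfs ovq eya jbm sbq xcmgn cfmzb
Hunk 2: at line 4 remove [jbm] add [tsav,usynu] -> 9 lines: iwjiw slfs ovq eya tsav usynu sbq xcmgn cfmzb
Hunk 3: at line 1 remove [ovq,eya] add [veu] -> 8 lines: iwjiw slfs veu tsav usynu sbq xcmgn cfmzb
Hunk 4: at line 4 remove [usynu,sbq,xcmgn] add [dzwd,qhn,awdyr] -> 8 lines: iwjiw slfs veu tsav dzwd qhn awdyr cfmzb
Hunk 5: at line 2 remove [tsav,dzwd,qhn] add [ijks,hypve] -> 7 lines: iwjiw slfs veu ijks hypve awdyr cfmzb
Hunk 6: at line 3 remove [ijks,hypve] add [ggju,ermoh] -> 7 lines: iwjiw slfs veu ggju ermoh awdyr cfmzb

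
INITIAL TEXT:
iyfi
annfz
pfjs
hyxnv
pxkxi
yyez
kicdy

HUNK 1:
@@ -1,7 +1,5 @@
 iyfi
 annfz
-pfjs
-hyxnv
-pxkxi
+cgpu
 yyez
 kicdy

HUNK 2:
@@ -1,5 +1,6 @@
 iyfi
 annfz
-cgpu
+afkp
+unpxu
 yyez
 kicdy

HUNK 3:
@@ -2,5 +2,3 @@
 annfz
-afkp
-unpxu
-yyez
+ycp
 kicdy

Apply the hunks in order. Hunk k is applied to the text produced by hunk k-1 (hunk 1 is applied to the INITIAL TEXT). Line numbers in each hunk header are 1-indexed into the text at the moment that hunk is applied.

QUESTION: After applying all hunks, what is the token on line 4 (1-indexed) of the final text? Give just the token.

Answer: kicdy

Derivation:
Hunk 1: at line 1 remove [pfjs,hyxnv,pxkxi] add [cgpu] -> 5 lines: iyfi annfz cgpu yyez kicdy
Hunk 2: at line 1 remove [cgpu] add [afkp,unpxu] -> 6 lines: iyfi annfz afkp unpxu yyez kicdy
Hunk 3: at line 2 remove [afkp,unpxu,yyez] add [ycp] -> 4 lines: iyfi annfz ycp kicdy
Final line 4: kicdy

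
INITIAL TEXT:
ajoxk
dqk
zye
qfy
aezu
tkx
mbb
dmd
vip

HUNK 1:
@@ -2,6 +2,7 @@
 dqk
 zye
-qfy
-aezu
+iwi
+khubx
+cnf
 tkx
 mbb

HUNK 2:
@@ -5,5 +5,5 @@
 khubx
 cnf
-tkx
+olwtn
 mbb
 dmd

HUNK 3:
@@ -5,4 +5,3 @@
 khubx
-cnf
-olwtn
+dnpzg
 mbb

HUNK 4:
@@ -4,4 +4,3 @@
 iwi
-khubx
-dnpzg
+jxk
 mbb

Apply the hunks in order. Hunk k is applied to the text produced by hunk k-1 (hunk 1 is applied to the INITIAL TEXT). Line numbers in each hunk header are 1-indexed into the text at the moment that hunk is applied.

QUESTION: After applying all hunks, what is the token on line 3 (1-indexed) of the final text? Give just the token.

Hunk 1: at line 2 remove [qfy,aezu] add [iwi,khubx,cnf] -> 10 lines: ajoxk dqk zye iwi khubx cnf tkx mbb dmd vip
Hunk 2: at line 5 remove [tkx] add [olwtn] -> 10 lines: ajoxk dqk zye iwi khubx cnf olwtn mbb dmd vip
Hunk 3: at line 5 remove [cnf,olwtn] add [dnpzg] -> 9 lines: ajoxk dqk zye iwi khubx dnpzg mbb dmd vip
Hunk 4: at line 4 remove [khubx,dnpzg] add [jxk] -> 8 lines: ajoxk dqk zye iwi jxk mbb dmd vip
Final line 3: zye

Answer: zye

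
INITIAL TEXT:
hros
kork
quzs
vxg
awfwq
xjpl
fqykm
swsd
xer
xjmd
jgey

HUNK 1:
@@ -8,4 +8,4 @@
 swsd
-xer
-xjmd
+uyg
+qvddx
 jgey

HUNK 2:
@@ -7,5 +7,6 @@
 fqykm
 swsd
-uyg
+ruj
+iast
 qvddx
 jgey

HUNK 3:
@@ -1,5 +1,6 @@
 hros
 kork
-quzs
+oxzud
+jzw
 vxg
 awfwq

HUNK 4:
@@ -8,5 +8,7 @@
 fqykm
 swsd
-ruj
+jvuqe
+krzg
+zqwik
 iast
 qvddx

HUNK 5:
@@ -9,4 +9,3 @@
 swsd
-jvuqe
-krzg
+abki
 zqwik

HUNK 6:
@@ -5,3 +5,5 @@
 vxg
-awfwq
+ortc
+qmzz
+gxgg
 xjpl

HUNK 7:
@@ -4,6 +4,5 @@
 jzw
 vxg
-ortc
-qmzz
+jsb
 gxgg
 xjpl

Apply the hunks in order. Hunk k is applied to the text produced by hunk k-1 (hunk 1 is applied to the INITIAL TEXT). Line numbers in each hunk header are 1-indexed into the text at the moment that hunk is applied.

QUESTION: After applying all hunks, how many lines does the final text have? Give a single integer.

Hunk 1: at line 8 remove [xer,xjmd] add [uyg,qvddx] -> 11 lines: hros kork quzs vxg awfwq xjpl fqykm swsd uyg qvddx jgey
Hunk 2: at line 7 remove [uyg] add [ruj,iast] -> 12 lines: hros kork quzs vxg awfwq xjpl fqykm swsd ruj iast qvddx jgey
Hunk 3: at line 1 remove [quzs] add [oxzud,jzw] -> 13 lines: hros kork oxzud jzw vxg awfwq xjpl fqykm swsd ruj iast qvddx jgey
Hunk 4: at line 8 remove [ruj] add [jvuqe,krzg,zqwik] -> 15 lines: hros kork oxzud jzw vxg awfwq xjpl fqykm swsd jvuqe krzg zqwik iast qvddx jgey
Hunk 5: at line 9 remove [jvuqe,krzg] add [abki] -> 14 lines: hros kork oxzud jzw vxg awfwq xjpl fqykm swsd abki zqwik iast qvddx jgey
Hunk 6: at line 5 remove [awfwq] add [ortc,qmzz,gxgg] -> 16 lines: hros kork oxzud jzw vxg ortc qmzz gxgg xjpl fqykm swsd abki zqwik iast qvddx jgey
Hunk 7: at line 4 remove [ortc,qmzz] add [jsb] -> 15 lines: hros kork oxzud jzw vxg jsb gxgg xjpl fqykm swsd abki zqwik iast qvddx jgey
Final line count: 15

Answer: 15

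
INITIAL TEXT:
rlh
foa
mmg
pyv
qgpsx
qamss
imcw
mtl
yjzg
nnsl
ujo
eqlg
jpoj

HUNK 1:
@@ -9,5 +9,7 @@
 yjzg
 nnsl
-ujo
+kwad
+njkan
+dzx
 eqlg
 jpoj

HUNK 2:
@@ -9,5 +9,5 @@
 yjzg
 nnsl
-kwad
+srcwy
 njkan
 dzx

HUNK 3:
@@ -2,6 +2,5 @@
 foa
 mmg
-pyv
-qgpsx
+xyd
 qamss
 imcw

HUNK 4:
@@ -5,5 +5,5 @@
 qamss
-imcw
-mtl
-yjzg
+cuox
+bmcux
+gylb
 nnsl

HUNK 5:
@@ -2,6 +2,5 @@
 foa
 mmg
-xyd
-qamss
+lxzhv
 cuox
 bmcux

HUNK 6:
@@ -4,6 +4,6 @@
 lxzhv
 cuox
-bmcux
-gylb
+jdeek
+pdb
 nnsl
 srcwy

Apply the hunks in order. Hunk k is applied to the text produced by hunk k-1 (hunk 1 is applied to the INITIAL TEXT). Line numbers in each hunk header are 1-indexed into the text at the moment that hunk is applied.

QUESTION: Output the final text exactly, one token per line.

Answer: rlh
foa
mmg
lxzhv
cuox
jdeek
pdb
nnsl
srcwy
njkan
dzx
eqlg
jpoj

Derivation:
Hunk 1: at line 9 remove [ujo] add [kwad,njkan,dzx] -> 15 lines: rlh foa mmg pyv qgpsx qamss imcw mtl yjzg nnsl kwad njkan dzx eqlg jpoj
Hunk 2: at line 9 remove [kwad] add [srcwy] -> 15 lines: rlh foa mmg pyv qgpsx qamss imcw mtl yjzg nnsl srcwy njkan dzx eqlg jpoj
Hunk 3: at line 2 remove [pyv,qgpsx] add [xyd] -> 14 lines: rlh foa mmg xyd qamss imcw mtl yjzg nnsl srcwy njkan dzx eqlg jpoj
Hunk 4: at line 5 remove [imcw,mtl,yjzg] add [cuox,bmcux,gylb] -> 14 lines: rlh foa mmg xyd qamss cuox bmcux gylb nnsl srcwy njkan dzx eqlg jpoj
Hunk 5: at line 2 remove [xyd,qamss] add [lxzhv] -> 13 lines: rlh foa mmg lxzhv cuox bmcux gylb nnsl srcwy njkan dzx eqlg jpoj
Hunk 6: at line 4 remove [bmcux,gylb] add [jdeek,pdb] -> 13 lines: rlh foa mmg lxzhv cuox jdeek pdb nnsl srcwy njkan dzx eqlg jpoj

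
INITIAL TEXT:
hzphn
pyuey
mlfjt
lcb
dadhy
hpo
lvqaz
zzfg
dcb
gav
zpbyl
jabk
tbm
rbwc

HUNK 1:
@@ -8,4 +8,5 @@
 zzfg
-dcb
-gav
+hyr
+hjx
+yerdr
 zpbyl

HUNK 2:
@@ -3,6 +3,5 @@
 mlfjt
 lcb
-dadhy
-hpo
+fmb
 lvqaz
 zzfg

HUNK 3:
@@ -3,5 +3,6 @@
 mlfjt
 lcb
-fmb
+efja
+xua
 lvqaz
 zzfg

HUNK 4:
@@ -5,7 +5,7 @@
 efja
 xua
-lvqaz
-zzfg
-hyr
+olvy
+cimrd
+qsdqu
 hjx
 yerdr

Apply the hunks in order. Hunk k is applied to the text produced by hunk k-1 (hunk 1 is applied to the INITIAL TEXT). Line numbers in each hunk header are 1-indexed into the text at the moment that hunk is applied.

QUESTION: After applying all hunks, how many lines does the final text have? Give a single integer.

Answer: 15

Derivation:
Hunk 1: at line 8 remove [dcb,gav] add [hyr,hjx,yerdr] -> 15 lines: hzphn pyuey mlfjt lcb dadhy hpo lvqaz zzfg hyr hjx yerdr zpbyl jabk tbm rbwc
Hunk 2: at line 3 remove [dadhy,hpo] add [fmb] -> 14 lines: hzphn pyuey mlfjt lcb fmb lvqaz zzfg hyr hjx yerdr zpbyl jabk tbm rbwc
Hunk 3: at line 3 remove [fmb] add [efja,xua] -> 15 lines: hzphn pyuey mlfjt lcb efja xua lvqaz zzfg hyr hjx yerdr zpbyl jabk tbm rbwc
Hunk 4: at line 5 remove [lvqaz,zzfg,hyr] add [olvy,cimrd,qsdqu] -> 15 lines: hzphn pyuey mlfjt lcb efja xua olvy cimrd qsdqu hjx yerdr zpbyl jabk tbm rbwc
Final line count: 15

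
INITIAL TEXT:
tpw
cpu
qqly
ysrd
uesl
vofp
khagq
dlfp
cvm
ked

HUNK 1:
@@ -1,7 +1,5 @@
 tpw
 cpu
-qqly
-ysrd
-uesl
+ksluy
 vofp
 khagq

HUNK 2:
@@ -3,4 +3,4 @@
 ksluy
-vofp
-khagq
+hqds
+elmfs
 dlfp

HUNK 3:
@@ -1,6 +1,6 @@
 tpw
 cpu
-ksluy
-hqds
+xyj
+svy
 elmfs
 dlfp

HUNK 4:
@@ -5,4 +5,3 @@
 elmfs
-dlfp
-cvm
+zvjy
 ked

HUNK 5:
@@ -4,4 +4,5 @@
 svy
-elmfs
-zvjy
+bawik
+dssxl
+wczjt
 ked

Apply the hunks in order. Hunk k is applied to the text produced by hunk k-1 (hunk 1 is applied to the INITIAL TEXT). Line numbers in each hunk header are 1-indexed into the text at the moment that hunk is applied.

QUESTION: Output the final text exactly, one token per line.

Answer: tpw
cpu
xyj
svy
bawik
dssxl
wczjt
ked

Derivation:
Hunk 1: at line 1 remove [qqly,ysrd,uesl] add [ksluy] -> 8 lines: tpw cpu ksluy vofp khagq dlfp cvm ked
Hunk 2: at line 3 remove [vofp,khagq] add [hqds,elmfs] -> 8 lines: tpw cpu ksluy hqds elmfs dlfp cvm ked
Hunk 3: at line 1 remove [ksluy,hqds] add [xyj,svy] -> 8 lines: tpw cpu xyj svy elmfs dlfp cvm ked
Hunk 4: at line 5 remove [dlfp,cvm] add [zvjy] -> 7 lines: tpw cpu xyj svy elmfs zvjy ked
Hunk 5: at line 4 remove [elmfs,zvjy] add [bawik,dssxl,wczjt] -> 8 lines: tpw cpu xyj svy bawik dssxl wczjt ked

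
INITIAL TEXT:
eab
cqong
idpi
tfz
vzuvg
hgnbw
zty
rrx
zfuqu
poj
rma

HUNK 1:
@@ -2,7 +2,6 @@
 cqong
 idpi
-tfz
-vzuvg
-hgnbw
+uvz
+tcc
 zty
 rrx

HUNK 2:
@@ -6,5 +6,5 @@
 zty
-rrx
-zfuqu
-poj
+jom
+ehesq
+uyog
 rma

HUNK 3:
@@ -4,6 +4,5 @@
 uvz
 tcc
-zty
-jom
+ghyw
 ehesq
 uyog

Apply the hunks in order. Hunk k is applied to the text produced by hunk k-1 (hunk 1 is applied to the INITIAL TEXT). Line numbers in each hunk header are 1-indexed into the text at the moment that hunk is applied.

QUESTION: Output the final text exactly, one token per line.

Answer: eab
cqong
idpi
uvz
tcc
ghyw
ehesq
uyog
rma

Derivation:
Hunk 1: at line 2 remove [tfz,vzuvg,hgnbw] add [uvz,tcc] -> 10 lines: eab cqong idpi uvz tcc zty rrx zfuqu poj rma
Hunk 2: at line 6 remove [rrx,zfuqu,poj] add [jom,ehesq,uyog] -> 10 lines: eab cqong idpi uvz tcc zty jom ehesq uyog rma
Hunk 3: at line 4 remove [zty,jom] add [ghyw] -> 9 lines: eab cqong idpi uvz tcc ghyw ehesq uyog rma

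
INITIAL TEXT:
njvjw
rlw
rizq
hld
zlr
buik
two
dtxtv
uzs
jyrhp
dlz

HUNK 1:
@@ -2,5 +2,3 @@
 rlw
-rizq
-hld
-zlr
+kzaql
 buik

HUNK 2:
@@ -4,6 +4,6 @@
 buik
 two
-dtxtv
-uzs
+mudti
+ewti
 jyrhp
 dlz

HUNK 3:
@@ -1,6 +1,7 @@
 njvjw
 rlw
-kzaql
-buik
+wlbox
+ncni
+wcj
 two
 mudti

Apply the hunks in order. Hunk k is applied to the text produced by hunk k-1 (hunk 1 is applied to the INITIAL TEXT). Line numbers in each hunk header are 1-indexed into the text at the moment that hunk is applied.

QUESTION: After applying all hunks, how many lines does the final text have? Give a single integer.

Hunk 1: at line 2 remove [rizq,hld,zlr] add [kzaql] -> 9 lines: njvjw rlw kzaql buik two dtxtv uzs jyrhp dlz
Hunk 2: at line 4 remove [dtxtv,uzs] add [mudti,ewti] -> 9 lines: njvjw rlw kzaql buik two mudti ewti jyrhp dlz
Hunk 3: at line 1 remove [kzaql,buik] add [wlbox,ncni,wcj] -> 10 lines: njvjw rlw wlbox ncni wcj two mudti ewti jyrhp dlz
Final line count: 10

Answer: 10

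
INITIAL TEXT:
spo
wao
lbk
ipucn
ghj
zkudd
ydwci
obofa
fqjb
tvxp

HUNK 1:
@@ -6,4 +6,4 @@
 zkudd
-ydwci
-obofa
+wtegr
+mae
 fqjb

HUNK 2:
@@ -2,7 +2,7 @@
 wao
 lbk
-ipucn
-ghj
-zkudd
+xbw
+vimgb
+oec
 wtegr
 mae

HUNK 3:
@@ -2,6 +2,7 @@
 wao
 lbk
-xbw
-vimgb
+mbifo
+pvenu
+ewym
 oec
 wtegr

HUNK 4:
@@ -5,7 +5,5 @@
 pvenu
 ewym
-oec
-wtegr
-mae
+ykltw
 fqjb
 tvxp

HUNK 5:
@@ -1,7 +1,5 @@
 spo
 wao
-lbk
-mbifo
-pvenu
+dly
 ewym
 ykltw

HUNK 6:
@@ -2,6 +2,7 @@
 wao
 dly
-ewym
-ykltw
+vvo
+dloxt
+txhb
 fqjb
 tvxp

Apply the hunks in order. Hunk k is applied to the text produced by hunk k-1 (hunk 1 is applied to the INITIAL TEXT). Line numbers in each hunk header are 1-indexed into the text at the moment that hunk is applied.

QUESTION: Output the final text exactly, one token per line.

Answer: spo
wao
dly
vvo
dloxt
txhb
fqjb
tvxp

Derivation:
Hunk 1: at line 6 remove [ydwci,obofa] add [wtegr,mae] -> 10 lines: spo wao lbk ipucn ghj zkudd wtegr mae fqjb tvxp
Hunk 2: at line 2 remove [ipucn,ghj,zkudd] add [xbw,vimgb,oec] -> 10 lines: spo wao lbk xbw vimgb oec wtegr mae fqjb tvxp
Hunk 3: at line 2 remove [xbw,vimgb] add [mbifo,pvenu,ewym] -> 11 lines: spo wao lbk mbifo pvenu ewym oec wtegr mae fqjb tvxp
Hunk 4: at line 5 remove [oec,wtegr,mae] add [ykltw] -> 9 lines: spo wao lbk mbifo pvenu ewym ykltw fqjb tvxp
Hunk 5: at line 1 remove [lbk,mbifo,pvenu] add [dly] -> 7 lines: spo wao dly ewym ykltw fqjb tvxp
Hunk 6: at line 2 remove [ewym,ykltw] add [vvo,dloxt,txhb] -> 8 lines: spo wao dly vvo dloxt txhb fqjb tvxp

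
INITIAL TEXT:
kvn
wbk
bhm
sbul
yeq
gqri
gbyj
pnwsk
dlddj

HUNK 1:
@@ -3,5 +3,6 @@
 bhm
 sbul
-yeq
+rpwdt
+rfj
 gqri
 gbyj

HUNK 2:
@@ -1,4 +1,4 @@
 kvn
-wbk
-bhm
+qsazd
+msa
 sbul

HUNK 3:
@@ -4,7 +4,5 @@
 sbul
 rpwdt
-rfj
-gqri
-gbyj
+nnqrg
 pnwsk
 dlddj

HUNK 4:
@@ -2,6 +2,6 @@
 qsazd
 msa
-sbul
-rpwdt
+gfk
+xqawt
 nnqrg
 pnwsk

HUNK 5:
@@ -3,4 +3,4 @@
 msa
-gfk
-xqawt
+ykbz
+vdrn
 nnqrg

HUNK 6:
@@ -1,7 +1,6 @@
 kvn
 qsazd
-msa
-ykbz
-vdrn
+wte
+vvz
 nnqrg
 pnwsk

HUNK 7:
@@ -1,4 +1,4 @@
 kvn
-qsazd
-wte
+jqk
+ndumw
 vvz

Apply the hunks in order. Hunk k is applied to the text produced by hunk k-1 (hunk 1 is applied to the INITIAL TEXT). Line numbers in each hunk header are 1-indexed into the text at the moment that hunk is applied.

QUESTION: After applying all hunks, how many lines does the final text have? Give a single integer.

Hunk 1: at line 3 remove [yeq] add [rpwdt,rfj] -> 10 lines: kvn wbk bhm sbul rpwdt rfj gqri gbyj pnwsk dlddj
Hunk 2: at line 1 remove [wbk,bhm] add [qsazd,msa] -> 10 lines: kvn qsazd msa sbul rpwdt rfj gqri gbyj pnwsk dlddj
Hunk 3: at line 4 remove [rfj,gqri,gbyj] add [nnqrg] -> 8 lines: kvn qsazd msa sbul rpwdt nnqrg pnwsk dlddj
Hunk 4: at line 2 remove [sbul,rpwdt] add [gfk,xqawt] -> 8 lines: kvn qsazd msa gfk xqawt nnqrg pnwsk dlddj
Hunk 5: at line 3 remove [gfk,xqawt] add [ykbz,vdrn] -> 8 lines: kvn qsazd msa ykbz vdrn nnqrg pnwsk dlddj
Hunk 6: at line 1 remove [msa,ykbz,vdrn] add [wte,vvz] -> 7 lines: kvn qsazd wte vvz nnqrg pnwsk dlddj
Hunk 7: at line 1 remove [qsazd,wte] add [jqk,ndumw] -> 7 lines: kvn jqk ndumw vvz nnqrg pnwsk dlddj
Final line count: 7

Answer: 7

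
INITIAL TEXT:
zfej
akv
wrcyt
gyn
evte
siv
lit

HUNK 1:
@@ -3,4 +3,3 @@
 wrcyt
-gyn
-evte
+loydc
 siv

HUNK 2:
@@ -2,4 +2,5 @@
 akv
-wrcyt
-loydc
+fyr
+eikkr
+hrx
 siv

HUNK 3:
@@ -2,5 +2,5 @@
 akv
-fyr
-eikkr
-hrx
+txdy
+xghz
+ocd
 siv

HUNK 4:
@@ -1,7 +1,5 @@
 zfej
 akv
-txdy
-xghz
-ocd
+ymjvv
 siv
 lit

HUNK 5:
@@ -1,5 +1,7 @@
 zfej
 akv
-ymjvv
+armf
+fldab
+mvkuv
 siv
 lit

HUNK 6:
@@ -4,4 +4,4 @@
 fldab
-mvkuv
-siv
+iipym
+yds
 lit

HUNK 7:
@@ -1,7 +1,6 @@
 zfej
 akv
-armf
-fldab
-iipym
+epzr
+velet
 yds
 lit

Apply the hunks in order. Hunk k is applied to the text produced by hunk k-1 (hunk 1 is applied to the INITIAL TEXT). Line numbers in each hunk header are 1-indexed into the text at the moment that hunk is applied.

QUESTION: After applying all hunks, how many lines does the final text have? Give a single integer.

Hunk 1: at line 3 remove [gyn,evte] add [loydc] -> 6 lines: zfej akv wrcyt loydc siv lit
Hunk 2: at line 2 remove [wrcyt,loydc] add [fyr,eikkr,hrx] -> 7 lines: zfej akv fyr eikkr hrx siv lit
Hunk 3: at line 2 remove [fyr,eikkr,hrx] add [txdy,xghz,ocd] -> 7 lines: zfej akv txdy xghz ocd siv lit
Hunk 4: at line 1 remove [txdy,xghz,ocd] add [ymjvv] -> 5 lines: zfej akv ymjvv siv lit
Hunk 5: at line 1 remove [ymjvv] add [armf,fldab,mvkuv] -> 7 lines: zfej akv armf fldab mvkuv siv lit
Hunk 6: at line 4 remove [mvkuv,siv] add [iipym,yds] -> 7 lines: zfej akv armf fldab iipym yds lit
Hunk 7: at line 1 remove [armf,fldab,iipym] add [epzr,velet] -> 6 lines: zfej akv epzr velet yds lit
Final line count: 6

Answer: 6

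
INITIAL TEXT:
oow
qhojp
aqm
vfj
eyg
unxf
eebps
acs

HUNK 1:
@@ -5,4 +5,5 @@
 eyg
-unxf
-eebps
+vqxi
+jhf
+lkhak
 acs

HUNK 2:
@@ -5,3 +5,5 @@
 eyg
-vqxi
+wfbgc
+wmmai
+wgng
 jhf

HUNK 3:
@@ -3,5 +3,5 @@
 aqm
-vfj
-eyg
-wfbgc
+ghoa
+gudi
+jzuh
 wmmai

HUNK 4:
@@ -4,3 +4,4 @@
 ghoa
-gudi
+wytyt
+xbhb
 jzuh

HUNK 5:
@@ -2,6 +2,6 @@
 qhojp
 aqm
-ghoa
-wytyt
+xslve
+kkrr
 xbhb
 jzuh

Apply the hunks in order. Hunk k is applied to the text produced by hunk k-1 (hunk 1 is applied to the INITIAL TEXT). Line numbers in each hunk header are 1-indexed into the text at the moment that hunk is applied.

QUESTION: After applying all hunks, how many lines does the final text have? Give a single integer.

Answer: 12

Derivation:
Hunk 1: at line 5 remove [unxf,eebps] add [vqxi,jhf,lkhak] -> 9 lines: oow qhojp aqm vfj eyg vqxi jhf lkhak acs
Hunk 2: at line 5 remove [vqxi] add [wfbgc,wmmai,wgng] -> 11 lines: oow qhojp aqm vfj eyg wfbgc wmmai wgng jhf lkhak acs
Hunk 3: at line 3 remove [vfj,eyg,wfbgc] add [ghoa,gudi,jzuh] -> 11 lines: oow qhojp aqm ghoa gudi jzuh wmmai wgng jhf lkhak acs
Hunk 4: at line 4 remove [gudi] add [wytyt,xbhb] -> 12 lines: oow qhojp aqm ghoa wytyt xbhb jzuh wmmai wgng jhf lkhak acs
Hunk 5: at line 2 remove [ghoa,wytyt] add [xslve,kkrr] -> 12 lines: oow qhojp aqm xslve kkrr xbhb jzuh wmmai wgng jhf lkhak acs
Final line count: 12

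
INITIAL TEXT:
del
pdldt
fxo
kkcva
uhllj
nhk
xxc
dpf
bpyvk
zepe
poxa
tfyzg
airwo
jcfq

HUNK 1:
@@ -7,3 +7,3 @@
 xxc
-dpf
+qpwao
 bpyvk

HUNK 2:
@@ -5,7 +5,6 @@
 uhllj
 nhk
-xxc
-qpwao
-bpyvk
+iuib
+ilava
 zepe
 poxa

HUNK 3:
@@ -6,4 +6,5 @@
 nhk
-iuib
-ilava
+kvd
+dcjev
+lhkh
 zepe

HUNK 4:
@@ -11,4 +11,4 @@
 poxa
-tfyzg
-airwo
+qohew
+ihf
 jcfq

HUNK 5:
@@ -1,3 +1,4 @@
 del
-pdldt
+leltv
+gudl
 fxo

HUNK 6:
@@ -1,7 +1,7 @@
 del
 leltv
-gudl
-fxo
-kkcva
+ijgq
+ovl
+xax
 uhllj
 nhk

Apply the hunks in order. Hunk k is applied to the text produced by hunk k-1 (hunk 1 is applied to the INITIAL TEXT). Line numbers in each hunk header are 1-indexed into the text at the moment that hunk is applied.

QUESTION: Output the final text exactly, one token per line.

Hunk 1: at line 7 remove [dpf] add [qpwao] -> 14 lines: del pdldt fxo kkcva uhllj nhk xxc qpwao bpyvk zepe poxa tfyzg airwo jcfq
Hunk 2: at line 5 remove [xxc,qpwao,bpyvk] add [iuib,ilava] -> 13 lines: del pdldt fxo kkcva uhllj nhk iuib ilava zepe poxa tfyzg airwo jcfq
Hunk 3: at line 6 remove [iuib,ilava] add [kvd,dcjev,lhkh] -> 14 lines: del pdldt fxo kkcva uhllj nhk kvd dcjev lhkh zepe poxa tfyzg airwo jcfq
Hunk 4: at line 11 remove [tfyzg,airwo] add [qohew,ihf] -> 14 lines: del pdldt fxo kkcva uhllj nhk kvd dcjev lhkh zepe poxa qohew ihf jcfq
Hunk 5: at line 1 remove [pdldt] add [leltv,gudl] -> 15 lines: del leltv gudl fxo kkcva uhllj nhk kvd dcjev lhkh zepe poxa qohew ihf jcfq
Hunk 6: at line 1 remove [gudl,fxo,kkcva] add [ijgq,ovl,xax] -> 15 lines: del leltv ijgq ovl xax uhllj nhk kvd dcjev lhkh zepe poxa qohew ihf jcfq

Answer: del
leltv
ijgq
ovl
xax
uhllj
nhk
kvd
dcjev
lhkh
zepe
poxa
qohew
ihf
jcfq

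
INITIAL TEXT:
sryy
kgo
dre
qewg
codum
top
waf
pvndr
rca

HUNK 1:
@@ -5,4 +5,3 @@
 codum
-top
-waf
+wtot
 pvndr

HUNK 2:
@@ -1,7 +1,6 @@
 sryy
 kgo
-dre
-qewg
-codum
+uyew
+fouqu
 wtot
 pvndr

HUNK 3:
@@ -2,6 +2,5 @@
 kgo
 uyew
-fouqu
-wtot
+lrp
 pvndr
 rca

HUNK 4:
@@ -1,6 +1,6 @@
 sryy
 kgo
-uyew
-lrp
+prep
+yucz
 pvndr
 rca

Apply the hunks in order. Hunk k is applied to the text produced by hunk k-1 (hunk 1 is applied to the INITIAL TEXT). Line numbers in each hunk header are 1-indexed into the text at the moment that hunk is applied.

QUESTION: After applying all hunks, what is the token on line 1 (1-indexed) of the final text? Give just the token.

Answer: sryy

Derivation:
Hunk 1: at line 5 remove [top,waf] add [wtot] -> 8 lines: sryy kgo dre qewg codum wtot pvndr rca
Hunk 2: at line 1 remove [dre,qewg,codum] add [uyew,fouqu] -> 7 lines: sryy kgo uyew fouqu wtot pvndr rca
Hunk 3: at line 2 remove [fouqu,wtot] add [lrp] -> 6 lines: sryy kgo uyew lrp pvndr rca
Hunk 4: at line 1 remove [uyew,lrp] add [prep,yucz] -> 6 lines: sryy kgo prep yucz pvndr rca
Final line 1: sryy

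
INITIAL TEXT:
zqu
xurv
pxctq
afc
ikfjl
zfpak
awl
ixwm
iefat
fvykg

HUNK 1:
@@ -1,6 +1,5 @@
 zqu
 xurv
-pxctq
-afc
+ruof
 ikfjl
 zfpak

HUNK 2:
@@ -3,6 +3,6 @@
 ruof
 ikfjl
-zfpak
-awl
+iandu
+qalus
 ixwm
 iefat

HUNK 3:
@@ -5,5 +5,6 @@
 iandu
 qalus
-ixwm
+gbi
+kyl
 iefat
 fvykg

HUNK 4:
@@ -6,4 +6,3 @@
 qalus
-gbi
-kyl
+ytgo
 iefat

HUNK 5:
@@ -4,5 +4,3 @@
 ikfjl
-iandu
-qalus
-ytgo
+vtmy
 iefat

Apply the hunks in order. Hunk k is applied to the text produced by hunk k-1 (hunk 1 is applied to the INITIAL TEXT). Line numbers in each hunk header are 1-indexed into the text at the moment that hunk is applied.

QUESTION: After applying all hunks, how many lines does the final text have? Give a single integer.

Answer: 7

Derivation:
Hunk 1: at line 1 remove [pxctq,afc] add [ruof] -> 9 lines: zqu xurv ruof ikfjl zfpak awl ixwm iefat fvykg
Hunk 2: at line 3 remove [zfpak,awl] add [iandu,qalus] -> 9 lines: zqu xurv ruof ikfjl iandu qalus ixwm iefat fvykg
Hunk 3: at line 5 remove [ixwm] add [gbi,kyl] -> 10 lines: zqu xurv ruof ikfjl iandu qalus gbi kyl iefat fvykg
Hunk 4: at line 6 remove [gbi,kyl] add [ytgo] -> 9 lines: zqu xurv ruof ikfjl iandu qalus ytgo iefat fvykg
Hunk 5: at line 4 remove [iandu,qalus,ytgo] add [vtmy] -> 7 lines: zqu xurv ruof ikfjl vtmy iefat fvykg
Final line count: 7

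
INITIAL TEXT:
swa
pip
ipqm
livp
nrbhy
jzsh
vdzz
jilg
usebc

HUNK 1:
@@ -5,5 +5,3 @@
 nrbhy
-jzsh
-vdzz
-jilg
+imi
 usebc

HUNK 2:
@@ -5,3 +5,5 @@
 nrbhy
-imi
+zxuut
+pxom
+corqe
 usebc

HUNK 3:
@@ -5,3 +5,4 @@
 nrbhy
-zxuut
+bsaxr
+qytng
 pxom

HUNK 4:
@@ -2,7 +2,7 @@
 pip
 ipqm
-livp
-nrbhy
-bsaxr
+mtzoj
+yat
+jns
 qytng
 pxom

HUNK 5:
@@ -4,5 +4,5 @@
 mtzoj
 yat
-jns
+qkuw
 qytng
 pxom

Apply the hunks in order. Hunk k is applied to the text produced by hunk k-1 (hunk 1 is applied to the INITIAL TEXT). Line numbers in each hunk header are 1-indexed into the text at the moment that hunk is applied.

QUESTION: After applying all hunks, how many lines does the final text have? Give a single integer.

Answer: 10

Derivation:
Hunk 1: at line 5 remove [jzsh,vdzz,jilg] add [imi] -> 7 lines: swa pip ipqm livp nrbhy imi usebc
Hunk 2: at line 5 remove [imi] add [zxuut,pxom,corqe] -> 9 lines: swa pip ipqm livp nrbhy zxuut pxom corqe usebc
Hunk 3: at line 5 remove [zxuut] add [bsaxr,qytng] -> 10 lines: swa pip ipqm livp nrbhy bsaxr qytng pxom corqe usebc
Hunk 4: at line 2 remove [livp,nrbhy,bsaxr] add [mtzoj,yat,jns] -> 10 lines: swa pip ipqm mtzoj yat jns qytng pxom corqe usebc
Hunk 5: at line 4 remove [jns] add [qkuw] -> 10 lines: swa pip ipqm mtzoj yat qkuw qytng pxom corqe usebc
Final line count: 10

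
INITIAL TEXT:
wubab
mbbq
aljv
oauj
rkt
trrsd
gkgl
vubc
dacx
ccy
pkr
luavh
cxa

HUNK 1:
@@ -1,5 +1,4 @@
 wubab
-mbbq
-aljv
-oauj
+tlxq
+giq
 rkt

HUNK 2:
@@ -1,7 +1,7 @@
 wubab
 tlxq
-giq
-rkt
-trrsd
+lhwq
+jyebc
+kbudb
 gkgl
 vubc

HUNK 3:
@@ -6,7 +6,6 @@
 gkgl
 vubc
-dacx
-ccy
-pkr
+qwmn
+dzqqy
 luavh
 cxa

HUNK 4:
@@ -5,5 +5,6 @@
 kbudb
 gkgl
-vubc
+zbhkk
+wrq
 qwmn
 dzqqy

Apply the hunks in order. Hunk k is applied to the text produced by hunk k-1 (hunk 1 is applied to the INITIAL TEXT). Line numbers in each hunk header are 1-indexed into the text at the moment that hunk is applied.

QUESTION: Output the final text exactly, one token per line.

Answer: wubab
tlxq
lhwq
jyebc
kbudb
gkgl
zbhkk
wrq
qwmn
dzqqy
luavh
cxa

Derivation:
Hunk 1: at line 1 remove [mbbq,aljv,oauj] add [tlxq,giq] -> 12 lines: wubab tlxq giq rkt trrsd gkgl vubc dacx ccy pkr luavh cxa
Hunk 2: at line 1 remove [giq,rkt,trrsd] add [lhwq,jyebc,kbudb] -> 12 lines: wubab tlxq lhwq jyebc kbudb gkgl vubc dacx ccy pkr luavh cxa
Hunk 3: at line 6 remove [dacx,ccy,pkr] add [qwmn,dzqqy] -> 11 lines: wubab tlxq lhwq jyebc kbudb gkgl vubc qwmn dzqqy luavh cxa
Hunk 4: at line 5 remove [vubc] add [zbhkk,wrq] -> 12 lines: wubab tlxq lhwq jyebc kbudb gkgl zbhkk wrq qwmn dzqqy luavh cxa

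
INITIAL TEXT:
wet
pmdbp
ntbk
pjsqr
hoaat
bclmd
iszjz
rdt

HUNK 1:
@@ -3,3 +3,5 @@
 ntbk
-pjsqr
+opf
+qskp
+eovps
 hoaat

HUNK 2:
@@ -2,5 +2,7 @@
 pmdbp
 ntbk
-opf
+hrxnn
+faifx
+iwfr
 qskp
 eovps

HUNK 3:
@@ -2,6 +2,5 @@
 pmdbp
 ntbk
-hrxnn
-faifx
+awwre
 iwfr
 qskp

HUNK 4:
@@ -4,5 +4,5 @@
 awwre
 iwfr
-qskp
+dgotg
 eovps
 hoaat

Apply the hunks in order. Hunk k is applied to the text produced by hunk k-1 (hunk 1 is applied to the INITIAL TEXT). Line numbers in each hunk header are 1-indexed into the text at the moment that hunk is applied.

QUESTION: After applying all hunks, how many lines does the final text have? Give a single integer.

Answer: 11

Derivation:
Hunk 1: at line 3 remove [pjsqr] add [opf,qskp,eovps] -> 10 lines: wet pmdbp ntbk opf qskp eovps hoaat bclmd iszjz rdt
Hunk 2: at line 2 remove [opf] add [hrxnn,faifx,iwfr] -> 12 lines: wet pmdbp ntbk hrxnn faifx iwfr qskp eovps hoaat bclmd iszjz rdt
Hunk 3: at line 2 remove [hrxnn,faifx] add [awwre] -> 11 lines: wet pmdbp ntbk awwre iwfr qskp eovps hoaat bclmd iszjz rdt
Hunk 4: at line 4 remove [qskp] add [dgotg] -> 11 lines: wet pmdbp ntbk awwre iwfr dgotg eovps hoaat bclmd iszjz rdt
Final line count: 11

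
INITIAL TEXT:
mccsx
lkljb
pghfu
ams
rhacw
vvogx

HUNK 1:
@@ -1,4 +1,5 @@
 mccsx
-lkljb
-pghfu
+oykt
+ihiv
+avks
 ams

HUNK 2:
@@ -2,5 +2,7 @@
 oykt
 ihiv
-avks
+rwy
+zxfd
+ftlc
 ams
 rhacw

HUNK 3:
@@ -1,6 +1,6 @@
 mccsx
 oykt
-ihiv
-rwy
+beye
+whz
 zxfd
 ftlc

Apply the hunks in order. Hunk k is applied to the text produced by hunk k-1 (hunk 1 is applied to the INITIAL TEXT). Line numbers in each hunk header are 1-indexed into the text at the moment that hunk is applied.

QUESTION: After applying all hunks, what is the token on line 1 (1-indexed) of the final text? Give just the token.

Hunk 1: at line 1 remove [lkljb,pghfu] add [oykt,ihiv,avks] -> 7 lines: mccsx oykt ihiv avks ams rhacw vvogx
Hunk 2: at line 2 remove [avks] add [rwy,zxfd,ftlc] -> 9 lines: mccsx oykt ihiv rwy zxfd ftlc ams rhacw vvogx
Hunk 3: at line 1 remove [ihiv,rwy] add [beye,whz] -> 9 lines: mccsx oykt beye whz zxfd ftlc ams rhacw vvogx
Final line 1: mccsx

Answer: mccsx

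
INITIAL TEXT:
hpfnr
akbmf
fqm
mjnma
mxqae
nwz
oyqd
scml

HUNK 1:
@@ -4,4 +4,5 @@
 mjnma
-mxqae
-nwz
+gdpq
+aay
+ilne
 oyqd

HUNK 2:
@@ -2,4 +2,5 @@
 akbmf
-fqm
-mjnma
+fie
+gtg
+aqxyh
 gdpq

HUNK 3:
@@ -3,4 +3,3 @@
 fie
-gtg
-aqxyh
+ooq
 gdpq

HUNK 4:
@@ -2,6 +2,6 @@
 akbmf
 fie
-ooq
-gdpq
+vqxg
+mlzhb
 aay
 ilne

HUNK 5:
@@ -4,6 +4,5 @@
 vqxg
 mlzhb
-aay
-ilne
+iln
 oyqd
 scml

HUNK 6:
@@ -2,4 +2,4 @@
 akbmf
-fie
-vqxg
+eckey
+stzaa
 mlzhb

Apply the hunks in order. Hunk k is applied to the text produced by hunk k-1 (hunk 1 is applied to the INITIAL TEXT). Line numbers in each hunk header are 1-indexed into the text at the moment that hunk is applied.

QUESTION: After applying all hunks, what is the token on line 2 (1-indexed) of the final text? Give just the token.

Hunk 1: at line 4 remove [mxqae,nwz] add [gdpq,aay,ilne] -> 9 lines: hpfnr akbmf fqm mjnma gdpq aay ilne oyqd scml
Hunk 2: at line 2 remove [fqm,mjnma] add [fie,gtg,aqxyh] -> 10 lines: hpfnr akbmf fie gtg aqxyh gdpq aay ilne oyqd scml
Hunk 3: at line 3 remove [gtg,aqxyh] add [ooq] -> 9 lines: hpfnr akbmf fie ooq gdpq aay ilne oyqd scml
Hunk 4: at line 2 remove [ooq,gdpq] add [vqxg,mlzhb] -> 9 lines: hpfnr akbmf fie vqxg mlzhb aay ilne oyqd scml
Hunk 5: at line 4 remove [aay,ilne] add [iln] -> 8 lines: hpfnr akbmf fie vqxg mlzhb iln oyqd scml
Hunk 6: at line 2 remove [fie,vqxg] add [eckey,stzaa] -> 8 lines: hpfnr akbmf eckey stzaa mlzhb iln oyqd scml
Final line 2: akbmf

Answer: akbmf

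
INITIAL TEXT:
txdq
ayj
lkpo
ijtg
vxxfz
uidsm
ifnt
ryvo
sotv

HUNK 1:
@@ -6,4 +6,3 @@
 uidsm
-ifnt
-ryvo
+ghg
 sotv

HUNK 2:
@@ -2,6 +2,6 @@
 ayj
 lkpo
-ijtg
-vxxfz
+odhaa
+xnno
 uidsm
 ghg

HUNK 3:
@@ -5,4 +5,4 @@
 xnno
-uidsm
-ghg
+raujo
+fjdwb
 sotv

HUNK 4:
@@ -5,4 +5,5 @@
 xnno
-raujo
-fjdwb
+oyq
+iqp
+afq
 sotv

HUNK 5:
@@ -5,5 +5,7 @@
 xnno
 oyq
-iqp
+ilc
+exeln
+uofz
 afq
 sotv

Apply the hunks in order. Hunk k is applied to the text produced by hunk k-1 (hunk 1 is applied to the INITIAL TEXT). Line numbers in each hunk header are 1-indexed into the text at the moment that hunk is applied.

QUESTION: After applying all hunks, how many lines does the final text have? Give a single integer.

Hunk 1: at line 6 remove [ifnt,ryvo] add [ghg] -> 8 lines: txdq ayj lkpo ijtg vxxfz uidsm ghg sotv
Hunk 2: at line 2 remove [ijtg,vxxfz] add [odhaa,xnno] -> 8 lines: txdq ayj lkpo odhaa xnno uidsm ghg sotv
Hunk 3: at line 5 remove [uidsm,ghg] add [raujo,fjdwb] -> 8 lines: txdq ayj lkpo odhaa xnno raujo fjdwb sotv
Hunk 4: at line 5 remove [raujo,fjdwb] add [oyq,iqp,afq] -> 9 lines: txdq ayj lkpo odhaa xnno oyq iqp afq sotv
Hunk 5: at line 5 remove [iqp] add [ilc,exeln,uofz] -> 11 lines: txdq ayj lkpo odhaa xnno oyq ilc exeln uofz afq sotv
Final line count: 11

Answer: 11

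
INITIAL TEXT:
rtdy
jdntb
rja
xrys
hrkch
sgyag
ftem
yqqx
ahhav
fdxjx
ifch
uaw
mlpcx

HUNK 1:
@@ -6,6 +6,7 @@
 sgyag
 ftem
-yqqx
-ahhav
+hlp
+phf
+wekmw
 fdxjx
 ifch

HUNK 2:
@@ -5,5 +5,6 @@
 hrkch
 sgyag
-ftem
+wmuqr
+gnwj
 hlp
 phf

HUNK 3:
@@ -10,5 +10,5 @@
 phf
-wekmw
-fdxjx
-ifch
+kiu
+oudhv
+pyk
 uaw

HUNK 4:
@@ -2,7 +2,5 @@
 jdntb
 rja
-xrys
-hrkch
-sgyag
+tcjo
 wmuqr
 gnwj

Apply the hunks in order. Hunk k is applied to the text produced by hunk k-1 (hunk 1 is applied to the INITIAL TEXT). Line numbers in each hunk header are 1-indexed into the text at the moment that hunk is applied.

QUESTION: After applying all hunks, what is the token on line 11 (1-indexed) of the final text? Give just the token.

Answer: pyk

Derivation:
Hunk 1: at line 6 remove [yqqx,ahhav] add [hlp,phf,wekmw] -> 14 lines: rtdy jdntb rja xrys hrkch sgyag ftem hlp phf wekmw fdxjx ifch uaw mlpcx
Hunk 2: at line 5 remove [ftem] add [wmuqr,gnwj] -> 15 lines: rtdy jdntb rja xrys hrkch sgyag wmuqr gnwj hlp phf wekmw fdxjx ifch uaw mlpcx
Hunk 3: at line 10 remove [wekmw,fdxjx,ifch] add [kiu,oudhv,pyk] -> 15 lines: rtdy jdntb rja xrys hrkch sgyag wmuqr gnwj hlp phf kiu oudhv pyk uaw mlpcx
Hunk 4: at line 2 remove [xrys,hrkch,sgyag] add [tcjo] -> 13 lines: rtdy jdntb rja tcjo wmuqr gnwj hlp phf kiu oudhv pyk uaw mlpcx
Final line 11: pyk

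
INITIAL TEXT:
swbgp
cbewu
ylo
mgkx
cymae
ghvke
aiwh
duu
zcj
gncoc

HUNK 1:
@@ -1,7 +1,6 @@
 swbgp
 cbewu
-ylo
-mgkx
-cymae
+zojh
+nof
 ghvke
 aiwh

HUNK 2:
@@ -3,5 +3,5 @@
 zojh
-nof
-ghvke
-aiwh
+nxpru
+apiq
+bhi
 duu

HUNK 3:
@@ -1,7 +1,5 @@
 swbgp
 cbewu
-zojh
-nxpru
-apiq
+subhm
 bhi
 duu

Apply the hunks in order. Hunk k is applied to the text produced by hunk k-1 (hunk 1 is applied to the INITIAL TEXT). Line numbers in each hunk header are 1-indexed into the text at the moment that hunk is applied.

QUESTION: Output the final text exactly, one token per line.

Answer: swbgp
cbewu
subhm
bhi
duu
zcj
gncoc

Derivation:
Hunk 1: at line 1 remove [ylo,mgkx,cymae] add [zojh,nof] -> 9 lines: swbgp cbewu zojh nof ghvke aiwh duu zcj gncoc
Hunk 2: at line 3 remove [nof,ghvke,aiwh] add [nxpru,apiq,bhi] -> 9 lines: swbgp cbewu zojh nxpru apiq bhi duu zcj gncoc
Hunk 3: at line 1 remove [zojh,nxpru,apiq] add [subhm] -> 7 lines: swbgp cbewu subhm bhi duu zcj gncoc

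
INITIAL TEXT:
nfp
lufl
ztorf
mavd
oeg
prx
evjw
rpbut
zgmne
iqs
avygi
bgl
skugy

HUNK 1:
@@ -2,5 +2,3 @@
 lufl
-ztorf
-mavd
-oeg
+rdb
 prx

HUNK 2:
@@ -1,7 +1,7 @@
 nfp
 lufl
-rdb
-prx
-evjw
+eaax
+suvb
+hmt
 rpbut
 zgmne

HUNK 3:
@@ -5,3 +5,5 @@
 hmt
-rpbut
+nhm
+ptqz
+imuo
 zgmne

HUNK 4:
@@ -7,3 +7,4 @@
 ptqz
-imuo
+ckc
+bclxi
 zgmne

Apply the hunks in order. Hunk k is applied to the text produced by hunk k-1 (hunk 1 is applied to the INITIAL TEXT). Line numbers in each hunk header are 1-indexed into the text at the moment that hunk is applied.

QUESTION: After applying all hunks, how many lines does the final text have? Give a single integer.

Answer: 14

Derivation:
Hunk 1: at line 2 remove [ztorf,mavd,oeg] add [rdb] -> 11 lines: nfp lufl rdb prx evjw rpbut zgmne iqs avygi bgl skugy
Hunk 2: at line 1 remove [rdb,prx,evjw] add [eaax,suvb,hmt] -> 11 lines: nfp lufl eaax suvb hmt rpbut zgmne iqs avygi bgl skugy
Hunk 3: at line 5 remove [rpbut] add [nhm,ptqz,imuo] -> 13 lines: nfp lufl eaax suvb hmt nhm ptqz imuo zgmne iqs avygi bgl skugy
Hunk 4: at line 7 remove [imuo] add [ckc,bclxi] -> 14 lines: nfp lufl eaax suvb hmt nhm ptqz ckc bclxi zgmne iqs avygi bgl skugy
Final line count: 14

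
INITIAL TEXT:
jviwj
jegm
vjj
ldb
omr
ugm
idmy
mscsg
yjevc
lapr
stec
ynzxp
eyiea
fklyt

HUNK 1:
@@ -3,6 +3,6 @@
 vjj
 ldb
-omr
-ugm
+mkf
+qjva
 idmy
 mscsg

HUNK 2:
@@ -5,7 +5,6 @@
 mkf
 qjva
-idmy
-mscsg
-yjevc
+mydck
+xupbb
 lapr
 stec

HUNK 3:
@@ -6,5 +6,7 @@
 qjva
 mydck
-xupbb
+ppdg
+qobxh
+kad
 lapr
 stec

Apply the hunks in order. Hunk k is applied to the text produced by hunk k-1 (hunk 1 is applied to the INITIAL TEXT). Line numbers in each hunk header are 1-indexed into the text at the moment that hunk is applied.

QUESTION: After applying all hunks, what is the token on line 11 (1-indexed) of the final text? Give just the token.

Hunk 1: at line 3 remove [omr,ugm] add [mkf,qjva] -> 14 lines: jviwj jegm vjj ldb mkf qjva idmy mscsg yjevc lapr stec ynzxp eyiea fklyt
Hunk 2: at line 5 remove [idmy,mscsg,yjevc] add [mydck,xupbb] -> 13 lines: jviwj jegm vjj ldb mkf qjva mydck xupbb lapr stec ynzxp eyiea fklyt
Hunk 3: at line 6 remove [xupbb] add [ppdg,qobxh,kad] -> 15 lines: jviwj jegm vjj ldb mkf qjva mydck ppdg qobxh kad lapr stec ynzxp eyiea fklyt
Final line 11: lapr

Answer: lapr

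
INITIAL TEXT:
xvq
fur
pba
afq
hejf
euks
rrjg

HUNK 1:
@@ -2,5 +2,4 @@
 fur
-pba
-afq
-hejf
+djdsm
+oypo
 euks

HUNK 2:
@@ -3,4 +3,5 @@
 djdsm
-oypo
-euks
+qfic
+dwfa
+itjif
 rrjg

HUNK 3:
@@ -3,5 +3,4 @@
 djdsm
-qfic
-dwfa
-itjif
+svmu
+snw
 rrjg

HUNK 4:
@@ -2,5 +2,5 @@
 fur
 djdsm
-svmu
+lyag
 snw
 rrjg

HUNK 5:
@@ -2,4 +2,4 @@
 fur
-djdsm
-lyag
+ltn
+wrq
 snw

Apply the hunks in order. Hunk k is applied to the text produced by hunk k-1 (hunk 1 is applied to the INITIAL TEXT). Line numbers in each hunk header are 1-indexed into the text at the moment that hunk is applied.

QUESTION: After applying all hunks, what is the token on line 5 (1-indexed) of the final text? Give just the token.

Hunk 1: at line 2 remove [pba,afq,hejf] add [djdsm,oypo] -> 6 lines: xvq fur djdsm oypo euks rrjg
Hunk 2: at line 3 remove [oypo,euks] add [qfic,dwfa,itjif] -> 7 lines: xvq fur djdsm qfic dwfa itjif rrjg
Hunk 3: at line 3 remove [qfic,dwfa,itjif] add [svmu,snw] -> 6 lines: xvq fur djdsm svmu snw rrjg
Hunk 4: at line 2 remove [svmu] add [lyag] -> 6 lines: xvq fur djdsm lyag snw rrjg
Hunk 5: at line 2 remove [djdsm,lyag] add [ltn,wrq] -> 6 lines: xvq fur ltn wrq snw rrjg
Final line 5: snw

Answer: snw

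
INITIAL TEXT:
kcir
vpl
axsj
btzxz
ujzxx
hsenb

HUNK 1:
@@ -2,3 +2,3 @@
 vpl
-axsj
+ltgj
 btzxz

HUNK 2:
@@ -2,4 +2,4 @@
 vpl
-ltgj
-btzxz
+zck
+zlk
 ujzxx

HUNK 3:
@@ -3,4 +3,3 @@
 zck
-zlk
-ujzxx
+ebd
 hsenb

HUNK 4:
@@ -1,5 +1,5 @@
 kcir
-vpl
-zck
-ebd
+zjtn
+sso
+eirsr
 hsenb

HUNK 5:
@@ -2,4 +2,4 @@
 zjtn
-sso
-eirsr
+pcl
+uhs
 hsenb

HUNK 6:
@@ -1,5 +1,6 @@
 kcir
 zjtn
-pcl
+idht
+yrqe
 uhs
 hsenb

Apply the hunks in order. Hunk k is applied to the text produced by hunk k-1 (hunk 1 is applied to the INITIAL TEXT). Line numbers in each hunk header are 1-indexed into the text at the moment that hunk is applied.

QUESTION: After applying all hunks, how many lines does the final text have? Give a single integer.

Hunk 1: at line 2 remove [axsj] add [ltgj] -> 6 lines: kcir vpl ltgj btzxz ujzxx hsenb
Hunk 2: at line 2 remove [ltgj,btzxz] add [zck,zlk] -> 6 lines: kcir vpl zck zlk ujzxx hsenb
Hunk 3: at line 3 remove [zlk,ujzxx] add [ebd] -> 5 lines: kcir vpl zck ebd hsenb
Hunk 4: at line 1 remove [vpl,zck,ebd] add [zjtn,sso,eirsr] -> 5 lines: kcir zjtn sso eirsr hsenb
Hunk 5: at line 2 remove [sso,eirsr] add [pcl,uhs] -> 5 lines: kcir zjtn pcl uhs hsenb
Hunk 6: at line 1 remove [pcl] add [idht,yrqe] -> 6 lines: kcir zjtn idht yrqe uhs hsenb
Final line count: 6

Answer: 6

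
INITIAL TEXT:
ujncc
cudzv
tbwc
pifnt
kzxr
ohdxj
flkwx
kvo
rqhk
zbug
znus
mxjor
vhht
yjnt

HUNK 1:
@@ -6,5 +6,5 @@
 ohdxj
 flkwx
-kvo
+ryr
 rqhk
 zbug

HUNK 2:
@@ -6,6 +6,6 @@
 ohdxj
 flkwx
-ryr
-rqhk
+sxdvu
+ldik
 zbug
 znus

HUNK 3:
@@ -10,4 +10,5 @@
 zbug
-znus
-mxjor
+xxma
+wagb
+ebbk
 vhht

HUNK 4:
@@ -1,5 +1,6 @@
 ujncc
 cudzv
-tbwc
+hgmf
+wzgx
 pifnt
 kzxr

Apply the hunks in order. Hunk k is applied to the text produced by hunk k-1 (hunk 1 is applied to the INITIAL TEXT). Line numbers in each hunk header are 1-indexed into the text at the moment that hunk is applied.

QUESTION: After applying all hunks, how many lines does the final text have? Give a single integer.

Answer: 16

Derivation:
Hunk 1: at line 6 remove [kvo] add [ryr] -> 14 lines: ujncc cudzv tbwc pifnt kzxr ohdxj flkwx ryr rqhk zbug znus mxjor vhht yjnt
Hunk 2: at line 6 remove [ryr,rqhk] add [sxdvu,ldik] -> 14 lines: ujncc cudzv tbwc pifnt kzxr ohdxj flkwx sxdvu ldik zbug znus mxjor vhht yjnt
Hunk 3: at line 10 remove [znus,mxjor] add [xxma,wagb,ebbk] -> 15 lines: ujncc cudzv tbwc pifnt kzxr ohdxj flkwx sxdvu ldik zbug xxma wagb ebbk vhht yjnt
Hunk 4: at line 1 remove [tbwc] add [hgmf,wzgx] -> 16 lines: ujncc cudzv hgmf wzgx pifnt kzxr ohdxj flkwx sxdvu ldik zbug xxma wagb ebbk vhht yjnt
Final line count: 16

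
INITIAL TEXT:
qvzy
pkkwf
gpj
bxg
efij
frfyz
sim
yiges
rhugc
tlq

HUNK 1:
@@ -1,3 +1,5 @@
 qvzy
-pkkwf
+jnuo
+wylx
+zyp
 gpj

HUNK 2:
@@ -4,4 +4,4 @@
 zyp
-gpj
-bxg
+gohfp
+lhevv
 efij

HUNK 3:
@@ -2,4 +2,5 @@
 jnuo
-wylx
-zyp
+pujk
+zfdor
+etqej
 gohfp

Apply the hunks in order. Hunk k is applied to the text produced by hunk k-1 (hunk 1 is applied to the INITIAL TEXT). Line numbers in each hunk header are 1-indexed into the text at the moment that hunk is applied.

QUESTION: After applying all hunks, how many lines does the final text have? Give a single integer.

Hunk 1: at line 1 remove [pkkwf] add [jnuo,wylx,zyp] -> 12 lines: qvzy jnuo wylx zyp gpj bxg efij frfyz sim yiges rhugc tlq
Hunk 2: at line 4 remove [gpj,bxg] add [gohfp,lhevv] -> 12 lines: qvzy jnuo wylx zyp gohfp lhevv efij frfyz sim yiges rhugc tlq
Hunk 3: at line 2 remove [wylx,zyp] add [pujk,zfdor,etqej] -> 13 lines: qvzy jnuo pujk zfdor etqej gohfp lhevv efij frfyz sim yiges rhugc tlq
Final line count: 13

Answer: 13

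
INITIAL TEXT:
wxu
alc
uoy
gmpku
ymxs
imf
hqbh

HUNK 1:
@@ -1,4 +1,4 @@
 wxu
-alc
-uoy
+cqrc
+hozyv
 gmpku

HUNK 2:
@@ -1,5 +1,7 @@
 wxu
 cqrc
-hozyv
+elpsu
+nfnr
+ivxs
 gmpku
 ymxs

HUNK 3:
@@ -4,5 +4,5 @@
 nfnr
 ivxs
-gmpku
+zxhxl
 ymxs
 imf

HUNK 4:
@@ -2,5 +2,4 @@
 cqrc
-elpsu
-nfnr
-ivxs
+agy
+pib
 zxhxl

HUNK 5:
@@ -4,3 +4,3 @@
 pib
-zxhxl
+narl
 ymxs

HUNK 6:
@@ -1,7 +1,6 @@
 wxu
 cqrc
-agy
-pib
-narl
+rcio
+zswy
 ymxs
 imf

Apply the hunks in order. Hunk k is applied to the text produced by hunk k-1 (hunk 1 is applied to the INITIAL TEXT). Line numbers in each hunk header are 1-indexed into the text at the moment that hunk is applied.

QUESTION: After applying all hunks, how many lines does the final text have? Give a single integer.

Hunk 1: at line 1 remove [alc,uoy] add [cqrc,hozyv] -> 7 lines: wxu cqrc hozyv gmpku ymxs imf hqbh
Hunk 2: at line 1 remove [hozyv] add [elpsu,nfnr,ivxs] -> 9 lines: wxu cqrc elpsu nfnr ivxs gmpku ymxs imf hqbh
Hunk 3: at line 4 remove [gmpku] add [zxhxl] -> 9 lines: wxu cqrc elpsu nfnr ivxs zxhxl ymxs imf hqbh
Hunk 4: at line 2 remove [elpsu,nfnr,ivxs] add [agy,pib] -> 8 lines: wxu cqrc agy pib zxhxl ymxs imf hqbh
Hunk 5: at line 4 remove [zxhxl] add [narl] -> 8 lines: wxu cqrc agy pib narl ymxs imf hqbh
Hunk 6: at line 1 remove [agy,pib,narl] add [rcio,zswy] -> 7 lines: wxu cqrc rcio zswy ymxs imf hqbh
Final line count: 7

Answer: 7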